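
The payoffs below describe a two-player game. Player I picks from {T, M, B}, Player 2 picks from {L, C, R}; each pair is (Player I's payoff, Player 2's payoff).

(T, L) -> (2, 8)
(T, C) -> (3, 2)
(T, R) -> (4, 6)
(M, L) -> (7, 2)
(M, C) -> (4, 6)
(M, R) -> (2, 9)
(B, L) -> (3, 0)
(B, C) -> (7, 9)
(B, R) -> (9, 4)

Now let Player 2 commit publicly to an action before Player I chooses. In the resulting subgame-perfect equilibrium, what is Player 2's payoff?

9

Solve by backward induction (Player 2 leads).
- L → Player I plays M (best of 2, 7, 3); Player 2 gets 2.
- C → Player I plays B (best of 3, 4, 7); Player 2 gets 9.
- R → Player I plays B (best of 4, 2, 9); Player 2 gets 4.
Maximizing over 2, 9, 4, Player 2 chooses C. Subgame-perfect outcome: (B, C) with payoffs (7, 9).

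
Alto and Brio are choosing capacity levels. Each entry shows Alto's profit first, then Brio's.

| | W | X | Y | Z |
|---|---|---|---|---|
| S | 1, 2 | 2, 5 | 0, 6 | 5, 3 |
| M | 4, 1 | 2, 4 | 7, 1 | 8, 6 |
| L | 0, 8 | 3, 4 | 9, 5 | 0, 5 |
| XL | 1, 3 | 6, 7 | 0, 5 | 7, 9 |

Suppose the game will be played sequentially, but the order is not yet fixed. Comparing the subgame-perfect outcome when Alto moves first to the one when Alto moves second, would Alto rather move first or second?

first

If Alto leads: Brio's best replies are S→Y, M→Z, L→W, XL→Z; Alto's induced payoffs 0, 8, 0, 7; outcome (M, Z), payoffs (8, 6).
If Brio leads: Alto's best replies are W→M, X→XL, Y→L, Z→M; Brio's induced payoffs 1, 7, 5, 6; outcome (XL, X), payoffs (6, 7).
Alto gets 8 moving first and 6 moving second, so Alto prefers to move first.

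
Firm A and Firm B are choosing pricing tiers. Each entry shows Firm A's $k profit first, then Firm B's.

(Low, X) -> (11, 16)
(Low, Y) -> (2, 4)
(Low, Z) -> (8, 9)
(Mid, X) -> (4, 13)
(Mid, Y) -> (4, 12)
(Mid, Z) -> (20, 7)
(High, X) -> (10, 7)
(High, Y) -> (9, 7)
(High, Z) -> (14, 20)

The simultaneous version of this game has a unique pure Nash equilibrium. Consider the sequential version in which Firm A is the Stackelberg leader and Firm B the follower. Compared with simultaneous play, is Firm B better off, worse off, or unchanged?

better off

Firm B best-responds to each possible Firm A move:
- Low: Firm B compares 16, 4, 9 and picks X; Firm A would get 11.
- Mid: Firm B compares 13, 12, 7 and picks X; Firm A would get 4.
- High: Firm B compares 7, 7, 20 and picks Z; Firm A would get 14.
Maximizing over 11, 4, 14, Firm A chooses High. Subgame-perfect outcome: (High, Z) with payoffs (14, 20).
Under simultaneous play:
Firm A's best replies: X→Low; Y→High; Z→Mid.
Firm B's best replies: Low→X; Mid→X; High→Z.
Only (Low, X) has each player best-responding; Nash payoffs (11, 16).
Firm B earns 20 sequentially versus 16 at the Nash outcome: better off.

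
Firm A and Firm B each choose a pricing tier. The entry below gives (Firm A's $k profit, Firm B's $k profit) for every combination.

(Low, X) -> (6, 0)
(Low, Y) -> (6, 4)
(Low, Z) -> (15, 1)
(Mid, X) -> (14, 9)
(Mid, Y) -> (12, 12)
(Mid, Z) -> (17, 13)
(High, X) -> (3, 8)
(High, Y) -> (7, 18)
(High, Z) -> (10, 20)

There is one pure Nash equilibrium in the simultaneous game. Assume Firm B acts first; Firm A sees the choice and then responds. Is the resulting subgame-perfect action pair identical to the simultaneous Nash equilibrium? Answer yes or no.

Backward induction with Firm B moving first.
- X: BR = Mid, leader payoff 9.
- Y: BR = Mid, leader payoff 12.
- Z: BR = Mid, leader payoff 13.
Maximizing over 9, 12, 13, Firm B chooses Z. Subgame-perfect outcome: (Mid, Z) with payoffs (17, 13).
Now find the simultaneous Nash equilibrium.
Firm A's best replies: X→Mid; Y→Mid; Z→Mid.
Firm B's best replies: Low→Y; Mid→Z; High→Z.
The unique mutual best reply is (Mid, Z), giving (17, 13).
Sequential outcome (Mid, Z) coincides with the Nash profile (Mid, Z).

yes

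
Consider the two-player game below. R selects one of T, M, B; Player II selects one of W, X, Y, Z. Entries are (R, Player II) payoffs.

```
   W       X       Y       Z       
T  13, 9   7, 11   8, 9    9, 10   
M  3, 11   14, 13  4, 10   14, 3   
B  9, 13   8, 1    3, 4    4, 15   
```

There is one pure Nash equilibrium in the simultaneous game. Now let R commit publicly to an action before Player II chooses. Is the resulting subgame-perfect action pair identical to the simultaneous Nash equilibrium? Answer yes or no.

yes

Backward induction with R moving first.
- T → Player II plays X (best of 9, 11, 9, 10); R gets 7.
- M → Player II plays X (best of 11, 13, 10, 3); R gets 14.
- B → Player II plays Z (best of 13, 1, 4, 15); R gets 4.
Maximizing over 7, 14, 4, R chooses M. Subgame-perfect outcome: (M, X) with payoffs (14, 13).
Under simultaneous play:
R's best replies: W→T; X→M; Y→T; Z→M.
Player II's best replies: T→X; M→X; B→Z.
The unique mutual best reply is (M, X), giving (14, 13).
Sequential outcome (M, X) coincides with the Nash profile (M, X).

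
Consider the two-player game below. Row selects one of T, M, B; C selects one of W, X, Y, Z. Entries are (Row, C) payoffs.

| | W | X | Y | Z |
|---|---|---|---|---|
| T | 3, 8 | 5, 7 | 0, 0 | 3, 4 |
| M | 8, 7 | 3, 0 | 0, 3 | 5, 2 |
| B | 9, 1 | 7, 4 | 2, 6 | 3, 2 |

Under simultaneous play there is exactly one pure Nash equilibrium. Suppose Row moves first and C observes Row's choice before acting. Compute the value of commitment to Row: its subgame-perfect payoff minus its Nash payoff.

6

C best-responds to each possible Row move:
- T: C compares 8, 7, 0, 4 and picks W; Row would get 3.
- M: C compares 7, 0, 3, 2 and picks W; Row would get 8.
- B: C compares 1, 4, 6, 2 and picks Y; Row would get 2.
Among 3, 8, 2, the best is 8 at M. Subgame-perfect outcome: (M, W) with payoffs (8, 7).
For the simultaneous game, intersect best replies.
Row's best replies: W→B; X→B; Y→B; Z→M.
C's best replies: T→W; M→W; B→Y.
The unique mutual best reply is (B, Y), giving (2, 6).
Row's commitment gain: 8 − 2 = 6.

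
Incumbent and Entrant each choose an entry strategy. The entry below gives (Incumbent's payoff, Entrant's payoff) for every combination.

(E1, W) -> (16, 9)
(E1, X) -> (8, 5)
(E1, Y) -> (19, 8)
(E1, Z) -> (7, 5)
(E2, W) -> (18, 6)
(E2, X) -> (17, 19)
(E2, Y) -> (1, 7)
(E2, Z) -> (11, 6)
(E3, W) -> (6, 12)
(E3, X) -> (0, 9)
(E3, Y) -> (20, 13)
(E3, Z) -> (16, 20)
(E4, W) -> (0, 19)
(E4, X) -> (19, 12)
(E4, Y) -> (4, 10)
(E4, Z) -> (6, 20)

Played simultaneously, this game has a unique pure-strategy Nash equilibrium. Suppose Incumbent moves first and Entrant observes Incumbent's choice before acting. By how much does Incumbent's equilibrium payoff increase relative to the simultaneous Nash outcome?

1

Solve by backward induction (Incumbent leads).
- E1 → Entrant plays W (best of 9, 5, 8, 5); Incumbent gets 16.
- E2 → Entrant plays X (best of 6, 19, 7, 6); Incumbent gets 17.
- E3 → Entrant plays Z (best of 12, 9, 13, 20); Incumbent gets 16.
- E4 → Entrant plays Z (best of 19, 12, 10, 20); Incumbent gets 6.
Maximizing over 16, 17, 16, 6, Incumbent chooses E2. Subgame-perfect outcome: (E2, X) with payoffs (17, 19).
For the simultaneous game, intersect best replies.
Incumbent's best replies: W→E2; X→E4; Y→E3; Z→E3.
Entrant's best replies: E1→W; E2→X; E3→Z; E4→Z.
The unique mutual best reply is (E3, Z), giving (16, 20).
Incumbent's commitment gain: 17 − 16 = 1.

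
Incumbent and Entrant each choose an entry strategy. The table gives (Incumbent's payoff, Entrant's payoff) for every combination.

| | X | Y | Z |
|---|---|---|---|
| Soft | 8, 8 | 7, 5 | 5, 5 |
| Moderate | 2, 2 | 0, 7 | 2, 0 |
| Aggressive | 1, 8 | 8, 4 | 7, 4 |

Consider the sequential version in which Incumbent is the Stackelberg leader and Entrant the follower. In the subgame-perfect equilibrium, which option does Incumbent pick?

Soft

Work backward from Entrant's decision.
- Soft: Entrant compares 8, 5, 5 and picks X; Incumbent would get 8.
- Moderate: Entrant compares 2, 7, 0 and picks Y; Incumbent would get 0.
- Aggressive: Entrant compares 8, 4, 4 and picks X; Incumbent would get 1.
Incumbent's induced payoffs are 8, 0, 1, so Incumbent commits to Soft. Subgame-perfect outcome: (Soft, X) with payoffs (8, 8).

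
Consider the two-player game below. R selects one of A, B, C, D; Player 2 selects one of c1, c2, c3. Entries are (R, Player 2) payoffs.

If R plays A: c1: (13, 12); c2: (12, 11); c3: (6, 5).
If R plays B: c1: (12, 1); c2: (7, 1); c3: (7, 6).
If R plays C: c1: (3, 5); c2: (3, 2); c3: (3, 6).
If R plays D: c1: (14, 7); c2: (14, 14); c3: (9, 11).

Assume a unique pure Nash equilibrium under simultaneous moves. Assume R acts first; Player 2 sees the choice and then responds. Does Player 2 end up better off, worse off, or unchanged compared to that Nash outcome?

unchanged

Backward induction with R moving first.
- A: BR = c1, leader payoff 13.
- B: BR = c3, leader payoff 7.
- C: BR = c3, leader payoff 3.
- D: BR = c2, leader payoff 14.
R's induced payoffs are 13, 7, 3, 14, so R commits to D. Subgame-perfect outcome: (D, c2) with payoffs (14, 14).
Now find the simultaneous Nash equilibrium.
R's best replies: c1→D; c2→D; c3→D.
Player 2's best replies: A→c1; B→c3; C→c3; D→c2.
Only (D, c2) has each player best-responding; Nash payoffs (14, 14).
Player 2 earns 14 sequentially versus 14 at the Nash outcome: unchanged.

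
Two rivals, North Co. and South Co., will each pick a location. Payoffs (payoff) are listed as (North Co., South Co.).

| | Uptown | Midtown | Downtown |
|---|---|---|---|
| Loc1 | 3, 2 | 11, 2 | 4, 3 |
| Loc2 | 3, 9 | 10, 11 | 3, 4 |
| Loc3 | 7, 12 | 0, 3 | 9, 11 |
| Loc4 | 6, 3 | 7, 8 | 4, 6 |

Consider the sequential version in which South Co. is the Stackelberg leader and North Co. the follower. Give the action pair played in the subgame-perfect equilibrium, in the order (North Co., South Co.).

North Co. best-responds to each possible South Co. move:
- Uptown: BR = Loc3, leader payoff 12.
- Midtown: BR = Loc1, leader payoff 2.
- Downtown: BR = Loc3, leader payoff 11.
Among 12, 2, 11, the best is 12 at Uptown. Subgame-perfect outcome: (Loc3, Uptown) with payoffs (7, 12).

(Loc3, Uptown)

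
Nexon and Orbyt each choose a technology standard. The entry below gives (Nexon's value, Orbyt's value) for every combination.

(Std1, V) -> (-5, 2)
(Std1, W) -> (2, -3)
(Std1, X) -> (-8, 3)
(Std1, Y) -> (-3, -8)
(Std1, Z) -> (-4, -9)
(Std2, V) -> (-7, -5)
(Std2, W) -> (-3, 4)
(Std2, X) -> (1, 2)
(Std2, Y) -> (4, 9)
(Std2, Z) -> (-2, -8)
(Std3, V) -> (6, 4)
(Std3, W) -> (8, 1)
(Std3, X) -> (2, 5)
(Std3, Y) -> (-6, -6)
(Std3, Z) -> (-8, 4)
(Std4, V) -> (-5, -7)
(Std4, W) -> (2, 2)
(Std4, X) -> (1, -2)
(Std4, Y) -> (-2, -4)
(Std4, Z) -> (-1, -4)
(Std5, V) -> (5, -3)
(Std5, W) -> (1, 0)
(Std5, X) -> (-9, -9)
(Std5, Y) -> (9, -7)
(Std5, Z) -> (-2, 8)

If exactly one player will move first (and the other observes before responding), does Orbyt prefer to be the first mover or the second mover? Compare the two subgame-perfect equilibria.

If Nexon leads: Orbyt's best replies are Std1→X, Std2→Y, Std3→X, Std4→W, Std5→Z; Nexon's induced payoffs -8, 4, 2, 2, -2; outcome (Std2, Y), payoffs (4, 9).
If Orbyt leads: Nexon's best replies are V→Std3, W→Std3, X→Std3, Y→Std5, Z→Std4; Orbyt's induced payoffs 4, 1, 5, -7, -4; outcome (Std3, X), payoffs (2, 5).
Orbyt gets 5 moving first and 9 moving second, so Orbyt prefers to move second.

second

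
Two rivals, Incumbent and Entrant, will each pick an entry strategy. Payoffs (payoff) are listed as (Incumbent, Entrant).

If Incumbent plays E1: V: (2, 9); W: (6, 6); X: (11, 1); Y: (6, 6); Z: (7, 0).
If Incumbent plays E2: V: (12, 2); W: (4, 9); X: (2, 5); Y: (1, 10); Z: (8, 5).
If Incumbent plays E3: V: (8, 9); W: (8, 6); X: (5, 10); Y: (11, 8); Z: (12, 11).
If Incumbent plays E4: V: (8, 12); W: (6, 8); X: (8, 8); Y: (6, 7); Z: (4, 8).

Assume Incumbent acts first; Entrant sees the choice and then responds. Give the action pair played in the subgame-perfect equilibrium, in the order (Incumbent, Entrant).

(E3, Z)

Work backward from Entrant's decision.
- E1: BR = V, leader payoff 2.
- E2: BR = Y, leader payoff 1.
- E3: BR = Z, leader payoff 12.
- E4: BR = V, leader payoff 8.
Among 2, 1, 12, 8, the best is 12 at E3. Subgame-perfect outcome: (E3, Z) with payoffs (12, 11).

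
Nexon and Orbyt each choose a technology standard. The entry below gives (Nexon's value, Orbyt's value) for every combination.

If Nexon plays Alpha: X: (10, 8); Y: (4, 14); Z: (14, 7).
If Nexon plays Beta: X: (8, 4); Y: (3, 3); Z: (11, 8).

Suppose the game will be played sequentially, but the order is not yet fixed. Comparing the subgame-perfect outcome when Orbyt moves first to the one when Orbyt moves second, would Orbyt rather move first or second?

first

If Nexon leads: Orbyt's best replies are Alpha→Y, Beta→Z; Nexon's induced payoffs 4, 11; outcome (Beta, Z), payoffs (11, 8).
If Orbyt leads: Nexon's best replies are X→Alpha, Y→Alpha, Z→Alpha; Orbyt's induced payoffs 8, 14, 7; outcome (Alpha, Y), payoffs (4, 14).
Orbyt gets 14 moving first and 8 moving second, so Orbyt prefers to move first.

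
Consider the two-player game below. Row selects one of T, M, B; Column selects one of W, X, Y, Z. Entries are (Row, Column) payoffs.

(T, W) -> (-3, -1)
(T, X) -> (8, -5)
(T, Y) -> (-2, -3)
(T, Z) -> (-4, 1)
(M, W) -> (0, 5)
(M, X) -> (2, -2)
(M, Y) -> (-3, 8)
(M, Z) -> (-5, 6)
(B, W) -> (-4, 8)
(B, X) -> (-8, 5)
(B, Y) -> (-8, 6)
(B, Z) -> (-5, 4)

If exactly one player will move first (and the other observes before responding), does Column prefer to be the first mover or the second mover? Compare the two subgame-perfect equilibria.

second

If Row leads: Column's best replies are T→Z, M→Y, B→W; Row's induced payoffs -4, -3, -4; outcome (M, Y), payoffs (-3, 8).
If Column leads: Row's best replies are W→M, X→T, Y→T, Z→T; Column's induced payoffs 5, -5, -3, 1; outcome (M, W), payoffs (0, 5).
Column gets 5 moving first and 8 moving second, so Column prefers to move second.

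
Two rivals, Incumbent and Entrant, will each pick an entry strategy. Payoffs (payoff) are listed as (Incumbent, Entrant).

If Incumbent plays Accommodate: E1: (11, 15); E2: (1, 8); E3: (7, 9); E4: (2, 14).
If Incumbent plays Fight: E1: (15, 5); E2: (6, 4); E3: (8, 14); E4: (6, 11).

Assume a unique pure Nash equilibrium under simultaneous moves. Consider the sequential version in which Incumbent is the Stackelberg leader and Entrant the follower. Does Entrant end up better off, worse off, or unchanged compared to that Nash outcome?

Solve by backward induction (Incumbent leads).
- Accommodate: BR = E1, leader payoff 11.
- Fight: BR = E3, leader payoff 8.
Maximizing over 11, 8, Incumbent chooses Accommodate. Subgame-perfect outcome: (Accommodate, E1) with payoffs (11, 15).
Now find the simultaneous Nash equilibrium.
Incumbent's best replies: E1→Fight; E2→Fight; E3→Fight; E4→Fight.
Entrant's best replies: Accommodate→E1; Fight→E3.
The unique mutual best reply is (Fight, E3), giving (8, 14).
Entrant earns 15 sequentially versus 14 at the Nash outcome: better off.

better off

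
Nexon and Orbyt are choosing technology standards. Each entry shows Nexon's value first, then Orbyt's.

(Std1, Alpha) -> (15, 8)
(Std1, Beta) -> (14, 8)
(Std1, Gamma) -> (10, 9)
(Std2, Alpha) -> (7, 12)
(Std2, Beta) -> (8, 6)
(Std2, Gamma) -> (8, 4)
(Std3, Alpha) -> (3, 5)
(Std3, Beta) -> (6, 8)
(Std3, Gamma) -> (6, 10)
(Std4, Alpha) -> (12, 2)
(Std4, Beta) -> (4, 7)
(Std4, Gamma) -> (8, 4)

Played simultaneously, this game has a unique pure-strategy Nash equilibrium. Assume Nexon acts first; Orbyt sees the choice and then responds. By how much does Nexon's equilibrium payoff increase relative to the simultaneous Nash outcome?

0

Backward induction with Nexon moving first.
- Std1 → Orbyt plays Gamma (best of 8, 8, 9); Nexon gets 10.
- Std2 → Orbyt plays Alpha (best of 12, 6, 4); Nexon gets 7.
- Std3 → Orbyt plays Gamma (best of 5, 8, 10); Nexon gets 6.
- Std4 → Orbyt plays Beta (best of 2, 7, 4); Nexon gets 4.
Among 10, 7, 6, 4, the best is 10 at Std1. Subgame-perfect outcome: (Std1, Gamma) with payoffs (10, 9).
For the simultaneous game, intersect best replies.
Nexon's best replies: Alpha→Std1; Beta→Std1; Gamma→Std1.
Orbyt's best replies: Std1→Gamma; Std2→Alpha; Std3→Gamma; Std4→Beta.
The unique mutual best reply is (Std1, Gamma), giving (10, 9).
Nexon's commitment gain: 10 − 10 = 0.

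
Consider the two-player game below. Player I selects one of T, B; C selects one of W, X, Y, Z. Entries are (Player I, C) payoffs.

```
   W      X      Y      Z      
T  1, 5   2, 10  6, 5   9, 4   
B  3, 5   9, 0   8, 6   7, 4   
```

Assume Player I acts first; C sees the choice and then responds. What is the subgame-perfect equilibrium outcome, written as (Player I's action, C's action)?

(B, Y)

Solve by backward induction (Player I leads).
- T: BR = X, leader payoff 2.
- B: BR = Y, leader payoff 8.
Maximizing over 2, 8, Player I chooses B. Subgame-perfect outcome: (B, Y) with payoffs (8, 6).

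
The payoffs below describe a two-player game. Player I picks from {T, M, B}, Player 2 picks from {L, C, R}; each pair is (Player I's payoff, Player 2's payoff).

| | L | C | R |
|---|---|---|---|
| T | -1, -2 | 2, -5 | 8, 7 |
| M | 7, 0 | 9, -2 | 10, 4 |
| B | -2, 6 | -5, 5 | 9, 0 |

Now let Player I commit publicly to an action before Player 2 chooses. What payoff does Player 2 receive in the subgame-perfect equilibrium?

4

Work backward from Player 2's decision.
- T: BR = R, leader payoff 8.
- M: BR = R, leader payoff 10.
- B: BR = L, leader payoff -2.
Maximizing over 8, 10, -2, Player I chooses M. Subgame-perfect outcome: (M, R) with payoffs (10, 4).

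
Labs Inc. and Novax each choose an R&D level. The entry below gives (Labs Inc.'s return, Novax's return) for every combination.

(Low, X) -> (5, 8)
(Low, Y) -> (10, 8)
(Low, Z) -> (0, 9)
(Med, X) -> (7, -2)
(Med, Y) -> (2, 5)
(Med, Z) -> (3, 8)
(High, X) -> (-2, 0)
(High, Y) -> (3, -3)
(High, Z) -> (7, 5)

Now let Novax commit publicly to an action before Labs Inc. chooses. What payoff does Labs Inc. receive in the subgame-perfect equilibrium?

Labs Inc. best-responds to each possible Novax move:
- X: Labs Inc. compares 5, 7, -2 and picks Med; Novax would get -2.
- Y: Labs Inc. compares 10, 2, 3 and picks Low; Novax would get 8.
- Z: Labs Inc. compares 0, 3, 7 and picks High; Novax would get 5.
Maximizing over -2, 8, 5, Novax chooses Y. Subgame-perfect outcome: (Low, Y) with payoffs (10, 8).

10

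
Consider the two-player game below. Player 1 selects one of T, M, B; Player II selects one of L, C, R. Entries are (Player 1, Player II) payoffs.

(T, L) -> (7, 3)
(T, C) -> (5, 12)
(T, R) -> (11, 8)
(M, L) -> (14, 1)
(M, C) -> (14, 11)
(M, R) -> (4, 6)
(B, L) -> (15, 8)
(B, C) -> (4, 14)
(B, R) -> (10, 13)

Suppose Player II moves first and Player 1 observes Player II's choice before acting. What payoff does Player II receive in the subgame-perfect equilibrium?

11

Backward induction with Player II moving first.
- L: BR = B, leader payoff 8.
- C: BR = M, leader payoff 11.
- R: BR = T, leader payoff 8.
Player II's induced payoffs are 8, 11, 8, so Player II commits to C. Subgame-perfect outcome: (M, C) with payoffs (14, 11).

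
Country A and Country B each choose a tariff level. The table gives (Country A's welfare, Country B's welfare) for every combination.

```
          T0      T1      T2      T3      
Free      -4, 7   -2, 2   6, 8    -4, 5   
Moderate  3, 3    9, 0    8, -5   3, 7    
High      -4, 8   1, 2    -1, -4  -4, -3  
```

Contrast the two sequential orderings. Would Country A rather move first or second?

If Country A leads: Country B's best replies are Free→T2, Moderate→T3, High→T0; Country A's induced payoffs 6, 3, -4; outcome (Free, T2), payoffs (6, 8).
If Country B leads: Country A's best replies are T0→Moderate, T1→Moderate, T2→Moderate, T3→Moderate; Country B's induced payoffs 3, 0, -5, 7; outcome (Moderate, T3), payoffs (3, 7).
Country A gets 6 moving first and 3 moving second, so Country A prefers to move first.

first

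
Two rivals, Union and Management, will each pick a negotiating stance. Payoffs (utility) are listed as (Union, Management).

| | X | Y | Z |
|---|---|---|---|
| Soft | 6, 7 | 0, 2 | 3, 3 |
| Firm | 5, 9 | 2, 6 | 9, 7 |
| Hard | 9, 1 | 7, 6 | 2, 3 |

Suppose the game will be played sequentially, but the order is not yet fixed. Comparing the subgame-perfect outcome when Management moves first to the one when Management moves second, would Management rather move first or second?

If Union leads: Management's best replies are Soft→X, Firm→X, Hard→Y; Union's induced payoffs 6, 5, 7; outcome (Hard, Y), payoffs (7, 6).
If Management leads: Union's best replies are X→Hard, Y→Hard, Z→Firm; Management's induced payoffs 1, 6, 7; outcome (Firm, Z), payoffs (9, 7).
Management gets 7 moving first and 6 moving second, so Management prefers to move first.

first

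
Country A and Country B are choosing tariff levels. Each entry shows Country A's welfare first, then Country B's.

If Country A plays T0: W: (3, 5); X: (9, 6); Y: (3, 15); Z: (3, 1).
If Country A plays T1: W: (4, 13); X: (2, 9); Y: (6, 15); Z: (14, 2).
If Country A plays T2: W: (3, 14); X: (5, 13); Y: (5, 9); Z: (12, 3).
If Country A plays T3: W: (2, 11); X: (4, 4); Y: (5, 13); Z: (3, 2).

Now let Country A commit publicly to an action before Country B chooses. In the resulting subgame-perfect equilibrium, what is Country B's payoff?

15

Backward induction with Country A moving first.
- T0 → Country B plays Y (best of 5, 6, 15, 1); Country A gets 3.
- T1 → Country B plays Y (best of 13, 9, 15, 2); Country A gets 6.
- T2 → Country B plays W (best of 14, 13, 9, 3); Country A gets 3.
- T3 → Country B plays Y (best of 11, 4, 13, 2); Country A gets 5.
Maximizing over 3, 6, 3, 5, Country A chooses T1. Subgame-perfect outcome: (T1, Y) with payoffs (6, 15).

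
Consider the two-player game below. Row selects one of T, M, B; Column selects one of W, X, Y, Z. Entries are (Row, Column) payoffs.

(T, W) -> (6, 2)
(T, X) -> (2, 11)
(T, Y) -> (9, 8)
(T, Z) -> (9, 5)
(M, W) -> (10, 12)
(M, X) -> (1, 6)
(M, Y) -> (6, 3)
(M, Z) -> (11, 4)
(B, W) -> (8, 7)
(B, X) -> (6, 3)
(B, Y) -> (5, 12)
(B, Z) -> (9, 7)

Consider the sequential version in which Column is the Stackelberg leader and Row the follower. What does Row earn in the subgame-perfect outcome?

10

Row best-responds to each possible Column move:
- W → Row plays M (best of 6, 10, 8); Column gets 12.
- X → Row plays B (best of 2, 1, 6); Column gets 3.
- Y → Row plays T (best of 9, 6, 5); Column gets 8.
- Z → Row plays M (best of 9, 11, 9); Column gets 4.
Among 12, 3, 8, 4, the best is 12 at W. Subgame-perfect outcome: (M, W) with payoffs (10, 12).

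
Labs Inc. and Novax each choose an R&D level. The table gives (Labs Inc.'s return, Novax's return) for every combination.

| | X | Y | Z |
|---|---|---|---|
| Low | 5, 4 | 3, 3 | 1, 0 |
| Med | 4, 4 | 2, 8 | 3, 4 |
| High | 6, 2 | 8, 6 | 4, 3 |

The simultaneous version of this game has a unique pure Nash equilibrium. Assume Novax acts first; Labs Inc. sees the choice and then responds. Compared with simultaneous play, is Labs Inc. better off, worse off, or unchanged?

Backward induction with Novax moving first.
- X → Labs Inc. plays High (best of 5, 4, 6); Novax gets 2.
- Y → Labs Inc. plays High (best of 3, 2, 8); Novax gets 6.
- Z → Labs Inc. plays High (best of 1, 3, 4); Novax gets 3.
Among 2, 6, 3, the best is 6 at Y. Subgame-perfect outcome: (High, Y) with payoffs (8, 6).
Under simultaneous play:
Labs Inc.'s best replies: X→High; Y→High; Z→High.
Novax's best replies: Low→X; Med→Y; High→Y.
Only (High, Y) has each player best-responding; Nash payoffs (8, 6).
Labs Inc. earns 8 sequentially versus 8 at the Nash outcome: unchanged.

unchanged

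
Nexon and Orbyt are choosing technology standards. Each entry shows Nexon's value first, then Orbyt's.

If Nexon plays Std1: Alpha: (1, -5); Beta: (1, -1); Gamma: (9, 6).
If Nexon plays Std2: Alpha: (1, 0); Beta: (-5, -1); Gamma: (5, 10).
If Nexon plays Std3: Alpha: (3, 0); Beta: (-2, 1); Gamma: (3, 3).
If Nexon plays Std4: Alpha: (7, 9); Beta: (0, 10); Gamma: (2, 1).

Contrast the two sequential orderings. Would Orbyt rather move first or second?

first

If Nexon leads: Orbyt's best replies are Std1→Gamma, Std2→Gamma, Std3→Gamma, Std4→Beta; Nexon's induced payoffs 9, 5, 3, 0; outcome (Std1, Gamma), payoffs (9, 6).
If Orbyt leads: Nexon's best replies are Alpha→Std4, Beta→Std1, Gamma→Std1; Orbyt's induced payoffs 9, -1, 6; outcome (Std4, Alpha), payoffs (7, 9).
Orbyt gets 9 moving first and 6 moving second, so Orbyt prefers to move first.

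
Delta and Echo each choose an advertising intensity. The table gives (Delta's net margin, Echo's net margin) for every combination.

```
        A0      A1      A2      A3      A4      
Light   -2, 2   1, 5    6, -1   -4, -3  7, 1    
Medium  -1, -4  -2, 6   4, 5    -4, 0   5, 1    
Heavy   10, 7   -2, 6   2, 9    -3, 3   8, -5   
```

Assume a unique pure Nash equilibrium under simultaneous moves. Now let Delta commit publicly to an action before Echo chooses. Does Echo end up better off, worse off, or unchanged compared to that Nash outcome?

Solve by backward induction (Delta leads).
- Light → Echo plays A1 (best of 2, 5, -1, -3, 1); Delta gets 1.
- Medium → Echo plays A1 (best of -4, 6, 5, 0, 1); Delta gets -2.
- Heavy → Echo plays A2 (best of 7, 6, 9, 3, -5); Delta gets 2.
Delta's induced payoffs are 1, -2, 2, so Delta commits to Heavy. Subgame-perfect outcome: (Heavy, A2) with payoffs (2, 9).
For the simultaneous game, intersect best replies.
Delta's best replies: A0→Heavy; A1→Light; A2→Light; A3→Heavy; A4→Heavy.
Echo's best replies: Light→A1; Medium→A1; Heavy→A2.
Only (Light, A1) has each player best-responding; Nash payoffs (1, 5).
Echo earns 9 sequentially versus 5 at the Nash outcome: better off.

better off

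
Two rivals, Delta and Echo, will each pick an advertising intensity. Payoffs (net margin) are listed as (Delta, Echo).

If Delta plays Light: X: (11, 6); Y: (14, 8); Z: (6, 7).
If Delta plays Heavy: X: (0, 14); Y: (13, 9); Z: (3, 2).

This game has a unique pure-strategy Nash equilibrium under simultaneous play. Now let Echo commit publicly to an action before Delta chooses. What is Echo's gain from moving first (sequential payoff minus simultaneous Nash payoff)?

Backward induction with Echo moving first.
- X → Delta plays Light (best of 11, 0); Echo gets 6.
- Y → Delta plays Light (best of 14, 13); Echo gets 8.
- Z → Delta plays Light (best of 6, 3); Echo gets 7.
Maximizing over 6, 8, 7, Echo chooses Y. Subgame-perfect outcome: (Light, Y) with payoffs (14, 8).
Now find the simultaneous Nash equilibrium.
Delta's best replies: X→Light; Y→Light; Z→Light.
Echo's best replies: Light→Y; Heavy→X.
Only (Light, Y) has each player best-responding; Nash payoffs (14, 8).
Echo's commitment gain: 8 − 8 = 0.

0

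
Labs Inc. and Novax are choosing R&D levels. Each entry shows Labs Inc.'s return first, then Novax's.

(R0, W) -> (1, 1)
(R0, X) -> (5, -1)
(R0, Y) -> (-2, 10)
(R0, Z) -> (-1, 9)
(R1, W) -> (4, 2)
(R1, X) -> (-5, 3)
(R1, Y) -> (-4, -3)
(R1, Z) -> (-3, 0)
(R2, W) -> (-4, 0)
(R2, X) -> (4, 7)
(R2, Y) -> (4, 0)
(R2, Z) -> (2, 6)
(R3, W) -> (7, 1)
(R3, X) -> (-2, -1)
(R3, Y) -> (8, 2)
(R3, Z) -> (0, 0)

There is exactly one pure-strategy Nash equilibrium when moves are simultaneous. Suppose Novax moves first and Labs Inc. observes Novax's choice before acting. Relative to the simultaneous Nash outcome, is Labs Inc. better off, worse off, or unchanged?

worse off

Work backward from Labs Inc.'s decision.
- W → Labs Inc. plays R3 (best of 1, 4, -4, 7); Novax gets 1.
- X → Labs Inc. plays R0 (best of 5, -5, 4, -2); Novax gets -1.
- Y → Labs Inc. plays R3 (best of -2, -4, 4, 8); Novax gets 2.
- Z → Labs Inc. plays R2 (best of -1, -3, 2, 0); Novax gets 6.
Novax's induced payoffs are 1, -1, 2, 6, so Novax commits to Z. Subgame-perfect outcome: (R2, Z) with payoffs (2, 6).
Now find the simultaneous Nash equilibrium.
Labs Inc.'s best replies: W→R3; X→R0; Y→R3; Z→R2.
Novax's best replies: R0→Y; R1→X; R2→X; R3→Y.
Only (R3, Y) has each player best-responding; Nash payoffs (8, 2).
Labs Inc. earns 2 sequentially versus 8 at the Nash outcome: worse off.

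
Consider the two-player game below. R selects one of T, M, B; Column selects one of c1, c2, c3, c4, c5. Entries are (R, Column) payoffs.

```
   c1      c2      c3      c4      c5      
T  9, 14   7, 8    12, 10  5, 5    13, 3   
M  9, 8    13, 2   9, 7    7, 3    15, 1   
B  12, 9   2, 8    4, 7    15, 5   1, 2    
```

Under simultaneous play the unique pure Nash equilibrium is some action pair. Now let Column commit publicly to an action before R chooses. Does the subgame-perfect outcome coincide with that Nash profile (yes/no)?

no

Work backward from R's decision.
- c1 → R plays B (best of 9, 9, 12); Column gets 9.
- c2 → R plays M (best of 7, 13, 2); Column gets 2.
- c3 → R plays T (best of 12, 9, 4); Column gets 10.
- c4 → R plays B (best of 5, 7, 15); Column gets 5.
- c5 → R plays M (best of 13, 15, 1); Column gets 1.
Among 9, 2, 10, 5, 1, the best is 10 at c3. Subgame-perfect outcome: (T, c3) with payoffs (12, 10).
Under simultaneous play:
R's best replies: c1→B; c2→M; c3→T; c4→B; c5→M.
Column's best replies: T→c1; M→c1; B→c1.
Only (B, c1) has each player best-responding; Nash payoffs (12, 9).
Sequential outcome (T, c3) differs from the Nash profile (B, c1).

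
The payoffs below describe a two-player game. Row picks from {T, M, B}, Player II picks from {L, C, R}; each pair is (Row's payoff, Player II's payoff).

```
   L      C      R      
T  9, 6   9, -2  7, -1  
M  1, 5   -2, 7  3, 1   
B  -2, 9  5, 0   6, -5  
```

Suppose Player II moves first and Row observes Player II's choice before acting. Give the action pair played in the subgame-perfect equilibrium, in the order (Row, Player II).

Backward induction with Player II moving first.
- L → Row plays T (best of 9, 1, -2); Player II gets 6.
- C → Row plays T (best of 9, -2, 5); Player II gets -2.
- R → Row plays T (best of 7, 3, 6); Player II gets -1.
Player II's induced payoffs are 6, -2, -1, so Player II commits to L. Subgame-perfect outcome: (T, L) with payoffs (9, 6).

(T, L)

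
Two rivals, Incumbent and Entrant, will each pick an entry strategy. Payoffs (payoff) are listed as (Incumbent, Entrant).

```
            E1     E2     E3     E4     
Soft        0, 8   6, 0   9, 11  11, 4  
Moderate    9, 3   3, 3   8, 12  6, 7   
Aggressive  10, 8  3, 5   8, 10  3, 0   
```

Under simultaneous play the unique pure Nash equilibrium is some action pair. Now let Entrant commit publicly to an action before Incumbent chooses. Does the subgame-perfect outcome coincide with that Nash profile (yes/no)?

yes

Incumbent best-responds to each possible Entrant move:
- E1: BR = Aggressive, leader payoff 8.
- E2: BR = Soft, leader payoff 0.
- E3: BR = Soft, leader payoff 11.
- E4: BR = Soft, leader payoff 4.
Among 8, 0, 11, 4, the best is 11 at E3. Subgame-perfect outcome: (Soft, E3) with payoffs (9, 11).
For the simultaneous game, intersect best replies.
Incumbent's best replies: E1→Aggressive; E2→Soft; E3→Soft; E4→Soft.
Entrant's best replies: Soft→E3; Moderate→E3; Aggressive→E3.
The unique mutual best reply is (Soft, E3), giving (9, 11).
Sequential outcome (Soft, E3) coincides with the Nash profile (Soft, E3).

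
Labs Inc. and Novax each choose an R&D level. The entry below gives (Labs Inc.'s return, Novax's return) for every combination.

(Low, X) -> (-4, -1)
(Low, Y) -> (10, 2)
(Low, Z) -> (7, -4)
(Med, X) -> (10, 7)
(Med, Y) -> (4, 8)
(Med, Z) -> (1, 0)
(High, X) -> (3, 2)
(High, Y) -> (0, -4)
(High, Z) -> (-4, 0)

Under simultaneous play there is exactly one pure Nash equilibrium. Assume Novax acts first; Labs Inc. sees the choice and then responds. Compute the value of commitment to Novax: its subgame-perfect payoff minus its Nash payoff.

Backward induction with Novax moving first.
- X: BR = Med, leader payoff 7.
- Y: BR = Low, leader payoff 2.
- Z: BR = Low, leader payoff -4.
Novax's induced payoffs are 7, 2, -4, so Novax commits to X. Subgame-perfect outcome: (Med, X) with payoffs (10, 7).
For the simultaneous game, intersect best replies.
Labs Inc.'s best replies: X→Med; Y→Low; Z→Low.
Novax's best replies: Low→Y; Med→Y; High→X.
The unique mutual best reply is (Low, Y), giving (10, 2).
Novax's commitment gain: 7 − 2 = 5.

5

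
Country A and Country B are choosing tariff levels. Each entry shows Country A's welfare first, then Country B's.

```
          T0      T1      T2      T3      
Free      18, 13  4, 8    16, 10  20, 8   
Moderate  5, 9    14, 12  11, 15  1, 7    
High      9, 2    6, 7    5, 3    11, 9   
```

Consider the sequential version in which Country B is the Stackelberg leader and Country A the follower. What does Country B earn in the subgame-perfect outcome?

13

Backward induction with Country B moving first.
- T0: BR = Free, leader payoff 13.
- T1: BR = Moderate, leader payoff 12.
- T2: BR = Free, leader payoff 10.
- T3: BR = Free, leader payoff 8.
Country B's induced payoffs are 13, 12, 10, 8, so Country B commits to T0. Subgame-perfect outcome: (Free, T0) with payoffs (18, 13).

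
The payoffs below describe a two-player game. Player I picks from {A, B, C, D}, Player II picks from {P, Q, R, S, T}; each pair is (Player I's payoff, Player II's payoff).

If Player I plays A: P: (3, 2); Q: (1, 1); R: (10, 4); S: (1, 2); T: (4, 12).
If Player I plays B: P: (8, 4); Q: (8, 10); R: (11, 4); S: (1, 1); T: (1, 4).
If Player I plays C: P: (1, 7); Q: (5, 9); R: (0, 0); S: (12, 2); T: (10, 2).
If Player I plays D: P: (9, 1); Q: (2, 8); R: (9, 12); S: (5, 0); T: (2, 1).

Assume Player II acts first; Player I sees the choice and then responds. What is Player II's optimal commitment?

Solve by backward induction (Player II leads).
- P → Player I plays D (best of 3, 8, 1, 9); Player II gets 1.
- Q → Player I plays B (best of 1, 8, 5, 2); Player II gets 10.
- R → Player I plays B (best of 10, 11, 0, 9); Player II gets 4.
- S → Player I plays C (best of 1, 1, 12, 5); Player II gets 2.
- T → Player I plays C (best of 4, 1, 10, 2); Player II gets 2.
Maximizing over 1, 10, 4, 2, 2, Player II chooses Q. Subgame-perfect outcome: (B, Q) with payoffs (8, 10).

Q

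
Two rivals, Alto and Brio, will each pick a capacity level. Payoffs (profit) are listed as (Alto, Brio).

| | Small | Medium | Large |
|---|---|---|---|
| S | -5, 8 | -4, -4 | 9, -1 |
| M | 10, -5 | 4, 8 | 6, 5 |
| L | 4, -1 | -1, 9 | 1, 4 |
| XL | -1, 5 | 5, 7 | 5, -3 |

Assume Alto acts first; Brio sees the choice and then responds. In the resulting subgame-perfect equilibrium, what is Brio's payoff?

Solve by backward induction (Alto leads).
- S → Brio plays Small (best of 8, -4, -1); Alto gets -5.
- M → Brio plays Medium (best of -5, 8, 5); Alto gets 4.
- L → Brio plays Medium (best of -1, 9, 4); Alto gets -1.
- XL → Brio plays Medium (best of 5, 7, -3); Alto gets 5.
Among -5, 4, -1, 5, the best is 5 at XL. Subgame-perfect outcome: (XL, Medium) with payoffs (5, 7).

7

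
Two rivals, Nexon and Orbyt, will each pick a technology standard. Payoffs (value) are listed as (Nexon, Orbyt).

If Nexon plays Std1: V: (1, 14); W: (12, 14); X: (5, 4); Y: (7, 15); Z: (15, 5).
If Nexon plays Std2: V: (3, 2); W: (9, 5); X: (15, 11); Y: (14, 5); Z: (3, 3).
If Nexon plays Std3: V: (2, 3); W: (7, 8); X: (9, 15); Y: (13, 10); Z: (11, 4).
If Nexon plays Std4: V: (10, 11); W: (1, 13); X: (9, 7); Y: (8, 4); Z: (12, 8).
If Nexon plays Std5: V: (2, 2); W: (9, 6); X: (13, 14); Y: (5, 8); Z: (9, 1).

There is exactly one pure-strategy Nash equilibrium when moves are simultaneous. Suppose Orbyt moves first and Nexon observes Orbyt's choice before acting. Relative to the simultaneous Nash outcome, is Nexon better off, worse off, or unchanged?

Solve by backward induction (Orbyt leads).
- V: BR = Std4, leader payoff 11.
- W: BR = Std1, leader payoff 14.
- X: BR = Std2, leader payoff 11.
- Y: BR = Std2, leader payoff 5.
- Z: BR = Std1, leader payoff 5.
Maximizing over 11, 14, 11, 5, 5, Orbyt chooses W. Subgame-perfect outcome: (Std1, W) with payoffs (12, 14).
Now find the simultaneous Nash equilibrium.
Nexon's best replies: V→Std4; W→Std1; X→Std2; Y→Std2; Z→Std1.
Orbyt's best replies: Std1→Y; Std2→X; Std3→X; Std4→W; Std5→X.
Only (Std2, X) has each player best-responding; Nash payoffs (15, 11).
Nexon earns 12 sequentially versus 15 at the Nash outcome: worse off.

worse off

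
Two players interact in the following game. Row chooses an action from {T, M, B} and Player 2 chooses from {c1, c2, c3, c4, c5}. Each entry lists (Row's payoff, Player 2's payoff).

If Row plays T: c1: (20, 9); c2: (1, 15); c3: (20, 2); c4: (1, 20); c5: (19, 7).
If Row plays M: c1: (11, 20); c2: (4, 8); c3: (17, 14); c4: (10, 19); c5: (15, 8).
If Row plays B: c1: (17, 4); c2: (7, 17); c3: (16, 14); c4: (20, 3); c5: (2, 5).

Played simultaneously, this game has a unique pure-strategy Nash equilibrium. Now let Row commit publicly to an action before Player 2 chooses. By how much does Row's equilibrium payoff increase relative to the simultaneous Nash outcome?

Work backward from Player 2's decision.
- T: BR = c4, leader payoff 1.
- M: BR = c1, leader payoff 11.
- B: BR = c2, leader payoff 7.
Among 1, 11, 7, the best is 11 at M. Subgame-perfect outcome: (M, c1) with payoffs (11, 20).
Under simultaneous play:
Row's best replies: c1→T; c2→B; c3→T; c4→B; c5→T.
Player 2's best replies: T→c4; M→c1; B→c2.
The unique mutual best reply is (B, c2), giving (7, 17).
Row's commitment gain: 11 − 7 = 4.

4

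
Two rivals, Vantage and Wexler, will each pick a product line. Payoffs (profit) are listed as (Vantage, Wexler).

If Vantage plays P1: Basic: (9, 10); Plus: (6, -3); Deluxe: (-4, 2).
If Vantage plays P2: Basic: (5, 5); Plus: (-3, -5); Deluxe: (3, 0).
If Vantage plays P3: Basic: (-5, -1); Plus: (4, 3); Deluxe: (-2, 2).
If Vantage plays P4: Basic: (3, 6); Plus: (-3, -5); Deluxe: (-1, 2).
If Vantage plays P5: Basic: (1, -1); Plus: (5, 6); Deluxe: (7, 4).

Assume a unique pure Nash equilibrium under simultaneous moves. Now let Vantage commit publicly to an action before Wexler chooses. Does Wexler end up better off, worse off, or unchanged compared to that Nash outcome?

unchanged

Work backward from Wexler's decision.
- P1 → Wexler plays Basic (best of 10, -3, 2); Vantage gets 9.
- P2 → Wexler plays Basic (best of 5, -5, 0); Vantage gets 5.
- P3 → Wexler plays Plus (best of -1, 3, 2); Vantage gets 4.
- P4 → Wexler plays Basic (best of 6, -5, 2); Vantage gets 3.
- P5 → Wexler plays Plus (best of -1, 6, 4); Vantage gets 5.
Maximizing over 9, 5, 4, 3, 5, Vantage chooses P1. Subgame-perfect outcome: (P1, Basic) with payoffs (9, 10).
Now find the simultaneous Nash equilibrium.
Vantage's best replies: Basic→P1; Plus→P1; Deluxe→P5.
Wexler's best replies: P1→Basic; P2→Basic; P3→Plus; P4→Basic; P5→Plus.
Only (P1, Basic) has each player best-responding; Nash payoffs (9, 10).
Wexler earns 10 sequentially versus 10 at the Nash outcome: unchanged.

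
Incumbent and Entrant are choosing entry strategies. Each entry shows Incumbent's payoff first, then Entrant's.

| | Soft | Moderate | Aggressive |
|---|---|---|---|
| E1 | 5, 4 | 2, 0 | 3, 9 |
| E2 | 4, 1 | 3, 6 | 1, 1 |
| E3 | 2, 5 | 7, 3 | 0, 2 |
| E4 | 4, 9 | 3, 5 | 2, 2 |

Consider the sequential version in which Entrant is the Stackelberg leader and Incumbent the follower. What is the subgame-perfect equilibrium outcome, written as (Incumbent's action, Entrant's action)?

Backward induction with Entrant moving first.
- Soft: BR = E1, leader payoff 4.
- Moderate: BR = E3, leader payoff 3.
- Aggressive: BR = E1, leader payoff 9.
Maximizing over 4, 3, 9, Entrant chooses Aggressive. Subgame-perfect outcome: (E1, Aggressive) with payoffs (3, 9).

(E1, Aggressive)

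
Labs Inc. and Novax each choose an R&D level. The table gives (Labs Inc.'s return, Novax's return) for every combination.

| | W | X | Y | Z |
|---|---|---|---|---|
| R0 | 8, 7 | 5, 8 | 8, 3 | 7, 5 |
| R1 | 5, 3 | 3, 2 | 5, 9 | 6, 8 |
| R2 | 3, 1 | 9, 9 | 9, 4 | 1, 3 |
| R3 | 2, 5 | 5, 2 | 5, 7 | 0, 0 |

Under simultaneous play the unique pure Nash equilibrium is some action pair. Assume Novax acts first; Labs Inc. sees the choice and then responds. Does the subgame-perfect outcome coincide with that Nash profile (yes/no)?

Work backward from Labs Inc.'s decision.
- W: BR = R0, leader payoff 7.
- X: BR = R2, leader payoff 9.
- Y: BR = R2, leader payoff 4.
- Z: BR = R0, leader payoff 5.
Among 7, 9, 4, 5, the best is 9 at X. Subgame-perfect outcome: (R2, X) with payoffs (9, 9).
Now find the simultaneous Nash equilibrium.
Labs Inc.'s best replies: W→R0; X→R2; Y→R2; Z→R0.
Novax's best replies: R0→X; R1→Y; R2→X; R3→Y.
Only (R2, X) has each player best-responding; Nash payoffs (9, 9).
Sequential outcome (R2, X) coincides with the Nash profile (R2, X).

yes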